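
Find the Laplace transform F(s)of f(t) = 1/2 1/(2 * s)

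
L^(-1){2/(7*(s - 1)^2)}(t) 2*t*exp(t)/7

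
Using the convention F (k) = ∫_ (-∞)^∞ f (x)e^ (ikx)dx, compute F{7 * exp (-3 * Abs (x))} 42/ (k^2+9)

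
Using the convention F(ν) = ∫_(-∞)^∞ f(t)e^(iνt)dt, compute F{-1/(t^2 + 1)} -pi*exp(-Abs(ν))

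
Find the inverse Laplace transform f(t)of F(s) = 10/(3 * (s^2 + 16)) 5 * sin(4 * t)/6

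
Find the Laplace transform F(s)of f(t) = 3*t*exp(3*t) 3/(s - 3)^2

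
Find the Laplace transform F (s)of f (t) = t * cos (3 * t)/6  (s^2-9)/ (6 * (s^2 + 9)^2)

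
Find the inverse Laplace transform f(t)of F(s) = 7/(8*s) 7/8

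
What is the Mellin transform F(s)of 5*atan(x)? -5*pi*sec(pi*s/2)/(2*s)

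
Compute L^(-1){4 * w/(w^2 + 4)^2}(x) x * sin(2 * x)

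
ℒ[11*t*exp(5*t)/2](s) 11/(2*(s - 5)^2)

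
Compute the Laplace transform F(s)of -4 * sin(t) -4/(s^2 + 1)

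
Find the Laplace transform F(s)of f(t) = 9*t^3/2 27/s^4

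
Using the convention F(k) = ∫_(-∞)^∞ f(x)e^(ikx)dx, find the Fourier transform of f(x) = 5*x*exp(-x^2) 5*I*sqrt(pi)*k*exp(-k^2/4)/2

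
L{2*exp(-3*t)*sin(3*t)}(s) 6/((s + 3)^2 + 9)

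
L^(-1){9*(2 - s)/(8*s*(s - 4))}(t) -9*exp(2*t)*cosh(2*t)/8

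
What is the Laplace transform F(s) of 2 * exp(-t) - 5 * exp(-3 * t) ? 2/(s + 1) - 5/(s + 3) 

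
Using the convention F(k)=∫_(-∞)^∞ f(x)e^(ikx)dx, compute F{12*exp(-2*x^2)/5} 6*sqrt(2)*sqrt(pi)*exp(-k^2/8)/5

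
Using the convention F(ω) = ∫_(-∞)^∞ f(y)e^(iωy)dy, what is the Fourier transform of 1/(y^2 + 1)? pi*exp(-Abs(ω))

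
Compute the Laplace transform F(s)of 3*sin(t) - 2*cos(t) 3/(s^2 + 1) - 2*s/(s^2 + 1)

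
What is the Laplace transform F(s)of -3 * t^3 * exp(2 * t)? -18/(s - 2)^4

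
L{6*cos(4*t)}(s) 6*s/(s^2 + 16)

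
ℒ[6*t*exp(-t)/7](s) 6/(7*(s + 1)^2)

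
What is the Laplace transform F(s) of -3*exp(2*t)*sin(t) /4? -3/(4*(s - 2) ^2 + 4) 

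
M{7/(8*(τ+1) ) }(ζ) 7*pi*csc(pi*ζ) /8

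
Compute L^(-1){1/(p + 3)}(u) exp(-3 * u)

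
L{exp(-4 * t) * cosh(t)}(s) (s+4)/((s+4)^2 - 1)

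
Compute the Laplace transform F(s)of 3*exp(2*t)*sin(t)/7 3/(7*((s - 2)^2 + 1))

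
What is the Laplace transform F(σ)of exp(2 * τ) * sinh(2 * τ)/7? 2/(7 * σ * (σ - 4))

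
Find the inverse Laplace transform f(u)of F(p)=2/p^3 u^2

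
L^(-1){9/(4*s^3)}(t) 9*t^2/8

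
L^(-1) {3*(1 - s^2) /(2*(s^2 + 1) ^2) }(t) -3*t*cos(t) /2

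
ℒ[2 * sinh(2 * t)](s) 4/(s^2 - 4)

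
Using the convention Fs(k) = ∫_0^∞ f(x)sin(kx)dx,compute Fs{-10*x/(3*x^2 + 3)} -5*pi*exp(-k)/3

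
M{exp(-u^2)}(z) gamma(z/2)/2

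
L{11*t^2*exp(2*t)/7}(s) 22/(7*(s - 2)^3)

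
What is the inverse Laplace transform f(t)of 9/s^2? 9*t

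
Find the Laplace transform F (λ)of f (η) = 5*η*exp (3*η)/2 5/ (2*(λ - 3)^2)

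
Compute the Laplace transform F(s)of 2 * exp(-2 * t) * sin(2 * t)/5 4/(5 * ((s + 2)^2 + 4))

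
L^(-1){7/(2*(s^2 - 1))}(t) 7*sinh(t)/2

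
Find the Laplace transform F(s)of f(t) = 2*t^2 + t 4/s^3 + s^(-2)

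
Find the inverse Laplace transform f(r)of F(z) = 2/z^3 r^2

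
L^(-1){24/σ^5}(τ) τ^4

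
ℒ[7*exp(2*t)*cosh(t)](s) 7*(s - 2)/((s - 2)^2 - 1)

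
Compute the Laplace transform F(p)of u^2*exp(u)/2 (p - 1)^(-3)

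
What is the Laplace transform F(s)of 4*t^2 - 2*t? 8/s^3 - 2/s^2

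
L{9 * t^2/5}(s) 18/(5 * s^3)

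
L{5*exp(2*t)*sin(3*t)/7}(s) 15/(7*((s - 2)^2 + 9))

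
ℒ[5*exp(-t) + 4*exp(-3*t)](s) 4/(s + 3) + 5/(s + 1)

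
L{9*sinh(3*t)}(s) 27/(s^2 - 9)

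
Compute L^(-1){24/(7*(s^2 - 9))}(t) 8*sinh(3*t)/7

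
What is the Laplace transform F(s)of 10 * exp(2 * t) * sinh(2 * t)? 20/(s * (s - 4))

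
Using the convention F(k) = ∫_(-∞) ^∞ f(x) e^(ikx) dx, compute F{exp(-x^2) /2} sqrt(pi) * exp(-k^2/4) /2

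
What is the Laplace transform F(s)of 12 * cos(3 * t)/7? 12 * s/(7 * (s^2 + 9))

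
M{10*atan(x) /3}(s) -5*pi*sec(pi*s/2) /(3*s) 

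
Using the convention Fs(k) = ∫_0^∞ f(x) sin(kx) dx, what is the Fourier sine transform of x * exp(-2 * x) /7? 4 * k/(7 * (k^2+4) ^2) 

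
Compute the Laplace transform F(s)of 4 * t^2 8/s^3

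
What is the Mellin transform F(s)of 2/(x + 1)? 2 * pi * csc(pi * s)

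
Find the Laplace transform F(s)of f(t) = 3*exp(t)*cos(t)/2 3*(s - 1)/(2*((s - 1)^2 + 1))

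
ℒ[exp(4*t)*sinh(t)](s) 1/((s - 4)^2 - 1)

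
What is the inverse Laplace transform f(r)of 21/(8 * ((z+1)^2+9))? 7 * exp(-r) * sin(3 * r)/8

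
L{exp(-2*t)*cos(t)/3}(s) (s + 2)/(3*((s + 2)^2 + 1))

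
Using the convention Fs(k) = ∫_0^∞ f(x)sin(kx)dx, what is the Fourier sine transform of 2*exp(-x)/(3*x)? 2*atan(k)/3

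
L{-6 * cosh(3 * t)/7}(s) -6 * s/(7 * s^2 - 63)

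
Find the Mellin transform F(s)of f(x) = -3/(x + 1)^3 -3*pi*(s - 2)*(s - 1)/(2*sin(pi*s))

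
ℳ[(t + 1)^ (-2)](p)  (-pi*p + pi)/sin (pi*p)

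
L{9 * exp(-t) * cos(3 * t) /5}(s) 9 * (s + 1) /(5 * ((s + 1) ^2 + 9) ) 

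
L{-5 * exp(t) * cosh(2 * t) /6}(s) 5 * (1 - s) /(6 * ((s - 1) ^2 - 4) ) 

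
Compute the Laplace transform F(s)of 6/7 6/(7 * s)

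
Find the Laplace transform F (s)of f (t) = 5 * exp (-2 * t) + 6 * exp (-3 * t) 6/ (s + 3) + 5/ (s + 2)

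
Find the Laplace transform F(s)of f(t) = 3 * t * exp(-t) 3/(s + 1)^2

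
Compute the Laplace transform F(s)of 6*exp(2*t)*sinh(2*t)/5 12/(5*s*(s - 4))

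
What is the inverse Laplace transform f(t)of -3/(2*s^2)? -3*t/2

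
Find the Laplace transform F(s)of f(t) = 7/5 7/(5*s)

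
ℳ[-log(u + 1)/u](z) pi * csc(pi * z)/(z - 1)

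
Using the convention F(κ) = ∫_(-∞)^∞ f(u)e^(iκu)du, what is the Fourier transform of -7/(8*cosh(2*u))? -7*pi/(16*cosh(pi*κ/4))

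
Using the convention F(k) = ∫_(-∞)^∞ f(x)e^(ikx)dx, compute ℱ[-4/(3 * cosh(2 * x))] -2 * pi/(3 * cosh(pi * k/4))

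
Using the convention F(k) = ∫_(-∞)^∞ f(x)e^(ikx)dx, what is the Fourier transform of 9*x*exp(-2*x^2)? 9*sqrt(2)*I*sqrt(pi)*k*exp(-k^2/8)/8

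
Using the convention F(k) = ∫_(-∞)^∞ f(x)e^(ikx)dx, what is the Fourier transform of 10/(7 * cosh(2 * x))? 5 * pi/(7 * cosh(pi * k/4))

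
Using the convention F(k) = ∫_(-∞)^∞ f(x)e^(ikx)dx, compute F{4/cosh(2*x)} 2*pi/cosh(pi*k/4)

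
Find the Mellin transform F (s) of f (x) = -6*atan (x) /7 3*pi*sec (pi*s/2) / (7*s) 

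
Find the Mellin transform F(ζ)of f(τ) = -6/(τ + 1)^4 -gamma(ζ)*gamma(4 - ζ)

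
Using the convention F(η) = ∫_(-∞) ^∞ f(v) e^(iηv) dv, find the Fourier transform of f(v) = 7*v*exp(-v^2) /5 7*I*sqrt(pi)*η*exp(-η^2/4) /10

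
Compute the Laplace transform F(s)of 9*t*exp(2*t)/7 9/(7*(s - 2)^2)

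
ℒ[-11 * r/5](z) -11/(5 * z^2)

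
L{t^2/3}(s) 2/(3*s^3) 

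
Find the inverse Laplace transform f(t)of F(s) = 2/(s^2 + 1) 2 * sin(t)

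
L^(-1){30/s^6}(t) t^5/4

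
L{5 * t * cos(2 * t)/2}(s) 5 * (s^2-4)/(2 * (s^2 + 4)^2)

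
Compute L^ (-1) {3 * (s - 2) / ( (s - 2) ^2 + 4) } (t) 3 * exp (2 * t) * cos (2 * t) 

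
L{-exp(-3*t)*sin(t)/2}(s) -1/(2*(s + 3)^2 + 2)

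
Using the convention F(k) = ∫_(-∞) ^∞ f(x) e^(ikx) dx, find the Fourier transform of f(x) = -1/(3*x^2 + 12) -pi*exp(-2*Abs(k) ) /6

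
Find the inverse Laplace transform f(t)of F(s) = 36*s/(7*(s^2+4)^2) 9*t*sin(2*t)/7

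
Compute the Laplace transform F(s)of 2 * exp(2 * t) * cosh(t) 2 * (s - 2)/((s - 2)^2 - 1)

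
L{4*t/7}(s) 4/(7*s^2) 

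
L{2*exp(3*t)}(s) 2/(s - 3)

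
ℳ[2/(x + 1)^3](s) gamma(s)*gamma(3 - s)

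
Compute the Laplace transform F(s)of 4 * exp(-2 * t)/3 4/(3 * (s + 2))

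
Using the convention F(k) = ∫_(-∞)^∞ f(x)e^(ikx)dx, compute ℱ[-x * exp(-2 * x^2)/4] -sqrt(2) * I * sqrt(pi) * k * exp(-k^2/8)/32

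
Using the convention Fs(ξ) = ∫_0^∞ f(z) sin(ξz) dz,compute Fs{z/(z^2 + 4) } pi*exp(-2*ξ) /2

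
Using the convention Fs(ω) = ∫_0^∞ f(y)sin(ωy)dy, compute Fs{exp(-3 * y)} ω/(ω^2 + 9)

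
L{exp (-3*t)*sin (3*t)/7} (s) 3/ (7*( (s + 3)^2 + 9))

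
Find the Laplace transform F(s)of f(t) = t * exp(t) (s - 1)^(-2)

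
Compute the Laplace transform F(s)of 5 5/s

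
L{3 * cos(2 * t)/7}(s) 3 * s/(7 * (s^2 + 4))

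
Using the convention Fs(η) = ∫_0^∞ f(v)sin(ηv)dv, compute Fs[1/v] pi/2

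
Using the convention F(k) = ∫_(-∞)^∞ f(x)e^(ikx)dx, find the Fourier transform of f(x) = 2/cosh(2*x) pi/cosh(pi*k/4)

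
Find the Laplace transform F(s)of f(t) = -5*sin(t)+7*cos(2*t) 7*s/(s^2+4) - 5/(s^2+1)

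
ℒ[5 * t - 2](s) 5/s^2 - 2/s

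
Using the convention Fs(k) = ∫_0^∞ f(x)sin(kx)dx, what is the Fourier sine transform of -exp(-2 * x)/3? -k/(3 * k^2+12)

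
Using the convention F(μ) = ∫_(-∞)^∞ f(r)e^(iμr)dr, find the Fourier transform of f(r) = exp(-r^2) sqrt(pi) * exp(-μ^2/4)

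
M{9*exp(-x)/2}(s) 9*gamma(s)/2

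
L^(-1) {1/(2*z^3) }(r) r^2/4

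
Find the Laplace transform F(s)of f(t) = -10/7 -10/(7*s)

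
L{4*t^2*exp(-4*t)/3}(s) 8/(3*(s + 4)^3)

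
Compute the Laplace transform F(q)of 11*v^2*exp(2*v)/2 11/(q - 2)^3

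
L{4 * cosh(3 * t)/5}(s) 4 * s/(5 * (s^2 - 9))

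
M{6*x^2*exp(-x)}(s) 6*gamma(s + 2)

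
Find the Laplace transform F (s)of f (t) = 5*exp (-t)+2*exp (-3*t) 2/ (s+3)+5/ (s+1)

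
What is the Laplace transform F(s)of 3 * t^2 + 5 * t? 6/s^3 + 5/s^2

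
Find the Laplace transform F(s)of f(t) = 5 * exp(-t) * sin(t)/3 5/(3 * ((s + 1)^2 + 1))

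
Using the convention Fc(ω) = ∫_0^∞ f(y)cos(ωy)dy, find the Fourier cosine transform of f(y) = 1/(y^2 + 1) pi * exp(-ω)/2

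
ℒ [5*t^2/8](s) 5/(4*s^3)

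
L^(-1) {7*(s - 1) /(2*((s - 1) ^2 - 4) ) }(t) 7*exp(t)*cosh(2*t) /2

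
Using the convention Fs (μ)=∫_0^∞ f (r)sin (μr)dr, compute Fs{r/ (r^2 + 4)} pi*exp (-2*μ)/2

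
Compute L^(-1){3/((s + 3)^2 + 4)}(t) 3 * exp(-3 * t) * sin(2 * t)/2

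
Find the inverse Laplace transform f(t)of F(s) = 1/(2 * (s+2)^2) t * exp(-2 * t)/2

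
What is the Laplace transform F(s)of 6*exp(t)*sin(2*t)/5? 12/(5*((s - 1)^2 + 4))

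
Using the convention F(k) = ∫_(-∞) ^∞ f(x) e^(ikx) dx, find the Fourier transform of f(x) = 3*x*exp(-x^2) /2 3*I*sqrt(pi)*k*exp(-k^2/4) /4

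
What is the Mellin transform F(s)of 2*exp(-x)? 2*gamma(s)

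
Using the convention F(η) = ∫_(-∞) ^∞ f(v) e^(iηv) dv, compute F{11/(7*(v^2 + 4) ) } 11*pi*exp(-2*Abs(η) ) /14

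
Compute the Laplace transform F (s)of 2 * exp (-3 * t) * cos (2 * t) 2 * (s + 3)/ ( (s + 3)^2 + 4)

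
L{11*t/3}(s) 11/(3*s^2)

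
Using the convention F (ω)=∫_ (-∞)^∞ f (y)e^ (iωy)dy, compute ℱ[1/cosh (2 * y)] pi/ (2 * cosh (pi * ω/4))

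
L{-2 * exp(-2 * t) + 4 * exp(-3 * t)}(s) 4/(s + 3) - 2/(s + 2)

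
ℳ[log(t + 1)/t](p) -pi*csc(pi*p)/(p - 1)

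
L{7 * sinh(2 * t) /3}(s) 14/(3 * (s^2 - 4) ) 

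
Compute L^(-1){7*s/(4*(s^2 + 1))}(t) 7*cos(t)/4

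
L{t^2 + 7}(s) 7/s + 2/s^3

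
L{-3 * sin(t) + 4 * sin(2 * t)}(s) 8/(s^2 + 4)-3/(s^2 + 1)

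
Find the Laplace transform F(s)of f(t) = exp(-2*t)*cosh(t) (s + 2)/((s + 2)^2 - 1)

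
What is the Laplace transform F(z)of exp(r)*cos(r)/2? (z - 1)/(2*((z - 1)^2 + 1))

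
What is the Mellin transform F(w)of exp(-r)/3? gamma(w)/3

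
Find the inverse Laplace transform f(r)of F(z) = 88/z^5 11*r^4/3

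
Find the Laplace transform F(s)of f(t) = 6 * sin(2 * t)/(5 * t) 6 * atan(2/s)/5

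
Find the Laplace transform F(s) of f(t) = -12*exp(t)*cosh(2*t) 12*(1 - s) /((s - 1) ^2 - 4) 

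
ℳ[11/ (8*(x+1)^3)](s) 11*pi*(s - 2)*(s - 1)/ (16*sin (pi*s))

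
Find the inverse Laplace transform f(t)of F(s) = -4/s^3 -2*t^2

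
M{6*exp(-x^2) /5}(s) 3*gamma(s/2) /5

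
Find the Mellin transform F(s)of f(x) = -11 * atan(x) 11 * pi * sec(pi * s/2)/(2 * s)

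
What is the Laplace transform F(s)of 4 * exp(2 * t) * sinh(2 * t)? 8/(s * (s - 4))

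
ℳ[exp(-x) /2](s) gamma(s) /2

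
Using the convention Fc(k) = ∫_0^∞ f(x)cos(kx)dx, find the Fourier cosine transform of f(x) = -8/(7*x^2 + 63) -4*pi*exp(-3*k)/21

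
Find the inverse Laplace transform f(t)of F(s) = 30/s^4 5*t^3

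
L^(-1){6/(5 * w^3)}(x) 3 * x^2/5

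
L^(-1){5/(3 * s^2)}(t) 5 * t/3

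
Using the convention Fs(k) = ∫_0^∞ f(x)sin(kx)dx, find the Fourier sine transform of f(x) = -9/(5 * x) -9 * pi/10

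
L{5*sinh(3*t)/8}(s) 15/(8*(s^2 - 9))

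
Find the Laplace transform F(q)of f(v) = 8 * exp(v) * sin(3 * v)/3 8/((q - 1)^2 + 9)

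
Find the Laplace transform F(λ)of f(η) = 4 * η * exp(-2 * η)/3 4/(3 * (λ + 2)^2)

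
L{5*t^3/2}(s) 15/s^4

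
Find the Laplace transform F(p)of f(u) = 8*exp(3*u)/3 8/(3*(p - 3))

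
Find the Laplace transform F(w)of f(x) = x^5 120/w^6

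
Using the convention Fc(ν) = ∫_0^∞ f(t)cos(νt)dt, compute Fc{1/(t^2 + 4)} pi*exp(-2*ν)/4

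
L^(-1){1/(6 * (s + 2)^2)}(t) t * exp(-2 * t)/6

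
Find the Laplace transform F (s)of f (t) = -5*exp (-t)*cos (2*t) 5*(-s - 1)/ ( (s+1)^2+4)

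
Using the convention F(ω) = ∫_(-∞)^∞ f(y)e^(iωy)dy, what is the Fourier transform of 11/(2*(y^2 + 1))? 11*pi*exp(-Abs(ω))/2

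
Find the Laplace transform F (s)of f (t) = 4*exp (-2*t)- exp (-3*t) 4/ (s+2)-1/ (s+3)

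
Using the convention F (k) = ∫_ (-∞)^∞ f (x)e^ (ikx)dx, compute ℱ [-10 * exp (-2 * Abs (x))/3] -40/ (3 * k^2 + 12)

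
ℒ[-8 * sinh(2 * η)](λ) -16/(λ^2 - 4)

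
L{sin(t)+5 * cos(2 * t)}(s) 1/(s^2+1)+5 * s/(s^2+4)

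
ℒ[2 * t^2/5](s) 4/(5 * s^3)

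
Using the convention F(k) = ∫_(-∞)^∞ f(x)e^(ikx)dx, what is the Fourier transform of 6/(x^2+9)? 2*pi*exp(-3*Abs(k))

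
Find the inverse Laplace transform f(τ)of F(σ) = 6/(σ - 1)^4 τ^3 * exp(τ)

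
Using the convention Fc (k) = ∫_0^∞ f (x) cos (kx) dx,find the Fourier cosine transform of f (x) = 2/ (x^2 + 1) pi * exp (-k) 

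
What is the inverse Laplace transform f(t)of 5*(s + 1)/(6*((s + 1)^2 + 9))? 5*exp(-t)*cos(3*t)/6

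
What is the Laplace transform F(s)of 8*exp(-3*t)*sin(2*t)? 16/((s + 3)^2 + 4)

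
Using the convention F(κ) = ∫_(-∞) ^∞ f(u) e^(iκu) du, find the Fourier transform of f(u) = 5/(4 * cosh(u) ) 5 * pi/(4 * cosh(pi * κ/2) ) 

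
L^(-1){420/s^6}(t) 7*t^5/2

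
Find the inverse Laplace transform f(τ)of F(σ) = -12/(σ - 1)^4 -2 * τ^3 * exp(τ)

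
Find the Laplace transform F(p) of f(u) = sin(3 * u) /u atan(3/p) 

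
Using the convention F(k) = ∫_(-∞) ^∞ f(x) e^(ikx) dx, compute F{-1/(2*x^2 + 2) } -pi*exp(-Abs(k) ) /2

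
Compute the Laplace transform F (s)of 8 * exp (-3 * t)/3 8/ (3 * (s + 3))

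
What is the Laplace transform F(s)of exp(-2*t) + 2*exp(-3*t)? 1/(s + 2) + 2/(s + 3)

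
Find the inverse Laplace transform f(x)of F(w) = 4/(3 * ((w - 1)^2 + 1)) 4 * exp(x) * sin(x)/3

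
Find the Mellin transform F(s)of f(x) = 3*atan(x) -3*pi*sec(pi*s/2)/(2*s)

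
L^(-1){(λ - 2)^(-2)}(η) η*exp(2*η)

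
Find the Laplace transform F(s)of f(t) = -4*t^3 -24/s^4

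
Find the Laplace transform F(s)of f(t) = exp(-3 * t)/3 1/(3 * (s + 3))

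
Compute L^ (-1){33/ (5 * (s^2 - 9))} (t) 11 * sinh (3 * t)/5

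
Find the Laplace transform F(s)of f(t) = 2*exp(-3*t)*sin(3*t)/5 6/(5*((s + 3)^2 + 9))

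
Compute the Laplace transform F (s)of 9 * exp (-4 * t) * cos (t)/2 9 * (s + 4)/ (2 * ( (s + 4)^2 + 1))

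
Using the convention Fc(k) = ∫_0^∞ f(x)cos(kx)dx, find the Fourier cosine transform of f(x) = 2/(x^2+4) pi * exp(-2 * k)/2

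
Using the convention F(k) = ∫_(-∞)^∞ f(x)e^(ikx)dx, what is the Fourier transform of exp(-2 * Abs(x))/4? 1/(k^2 + 4)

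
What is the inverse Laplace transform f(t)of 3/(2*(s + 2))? 3*exp(-2*t)/2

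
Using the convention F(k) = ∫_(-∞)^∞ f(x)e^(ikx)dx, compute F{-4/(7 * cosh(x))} -4 * pi/(7 * cosh(pi * k/2))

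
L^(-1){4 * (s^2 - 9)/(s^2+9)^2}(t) 4 * t * cos(3 * t)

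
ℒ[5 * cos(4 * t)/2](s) 5 * s/(2 * (s^2+16))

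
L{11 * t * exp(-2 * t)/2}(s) 11/(2 * (s + 2)^2)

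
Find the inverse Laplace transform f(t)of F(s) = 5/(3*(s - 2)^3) 5*t^2*exp(2*t)/6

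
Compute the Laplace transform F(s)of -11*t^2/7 -22/(7*s^3)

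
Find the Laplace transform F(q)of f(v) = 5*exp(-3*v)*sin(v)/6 5/(6*((q + 3)^2 + 1))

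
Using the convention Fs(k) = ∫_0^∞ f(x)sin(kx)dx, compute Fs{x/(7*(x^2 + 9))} pi*exp(-3*k)/14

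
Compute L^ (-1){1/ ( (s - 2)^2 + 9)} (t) exp (2*t)*sin (3*t)/3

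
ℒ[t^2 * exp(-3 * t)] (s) 2/(s+3)^3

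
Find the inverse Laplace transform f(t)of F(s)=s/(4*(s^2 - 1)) cosh(t)/4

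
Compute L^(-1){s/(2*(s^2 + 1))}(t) cos(t)/2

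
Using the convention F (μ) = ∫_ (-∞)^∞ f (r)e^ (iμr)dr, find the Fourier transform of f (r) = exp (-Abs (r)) 2/ (μ^2+1)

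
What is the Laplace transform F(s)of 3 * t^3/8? 9/(4 * s^4)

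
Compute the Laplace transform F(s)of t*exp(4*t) (s - 4)^(-2)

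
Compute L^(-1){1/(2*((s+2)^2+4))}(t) exp(-2*t)*sin(2*t)/4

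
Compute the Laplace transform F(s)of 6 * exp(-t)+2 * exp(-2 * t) 6/(s+1)+2/(s+2)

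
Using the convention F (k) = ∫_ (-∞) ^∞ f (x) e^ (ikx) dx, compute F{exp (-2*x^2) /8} sqrt (2)*sqrt (pi)*exp (-k^2/8) /16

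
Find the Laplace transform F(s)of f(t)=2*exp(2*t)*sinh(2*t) 4/(s*(s - 4))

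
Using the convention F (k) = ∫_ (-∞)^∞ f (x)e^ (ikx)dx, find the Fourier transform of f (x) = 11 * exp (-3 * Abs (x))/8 33/ (4 * (k^2 + 9))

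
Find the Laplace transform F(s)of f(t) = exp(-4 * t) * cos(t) (s + 4)/((s + 4)^2 + 1)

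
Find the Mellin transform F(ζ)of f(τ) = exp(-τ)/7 gamma(ζ)/7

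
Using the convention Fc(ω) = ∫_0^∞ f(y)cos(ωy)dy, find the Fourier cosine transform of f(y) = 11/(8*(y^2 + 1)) 11*pi*exp(-ω)/16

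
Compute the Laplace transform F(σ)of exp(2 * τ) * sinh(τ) 1/((σ - 2)^2 - 1)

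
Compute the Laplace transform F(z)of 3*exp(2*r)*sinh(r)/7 3/(7*((z - 2)^2 - 1))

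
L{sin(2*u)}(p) 2/(p^2 + 4)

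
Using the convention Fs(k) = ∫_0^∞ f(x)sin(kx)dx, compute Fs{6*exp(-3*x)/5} 6*k/(5*(k^2+9))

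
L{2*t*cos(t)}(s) 2*(s^2 - 1)/(s^2 + 1)^2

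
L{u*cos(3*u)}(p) (p^2 - 9)/(p^2 + 9)^2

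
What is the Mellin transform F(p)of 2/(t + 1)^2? -2*pi*(p - 1)/sin(pi*p)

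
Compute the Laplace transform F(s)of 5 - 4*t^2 5/s - 8/s^3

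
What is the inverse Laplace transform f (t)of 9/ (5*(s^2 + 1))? 9*sin (t)/5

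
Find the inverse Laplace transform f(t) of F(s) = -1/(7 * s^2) -t/7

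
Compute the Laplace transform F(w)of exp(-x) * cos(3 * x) (w + 1)/((w + 1)^2 + 9)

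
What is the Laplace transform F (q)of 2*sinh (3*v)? 6/ (q^2 - 9)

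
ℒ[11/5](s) 11/(5*s)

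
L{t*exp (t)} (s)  (s - 1)^ (-2)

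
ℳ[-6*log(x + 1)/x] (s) 6*pi*csc(pi*s)/(s - 1)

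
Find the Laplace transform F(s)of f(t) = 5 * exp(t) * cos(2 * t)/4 5 * (s - 1)/(4 * ((s - 1)^2 + 4))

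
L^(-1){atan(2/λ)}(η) sin(2 * η)/η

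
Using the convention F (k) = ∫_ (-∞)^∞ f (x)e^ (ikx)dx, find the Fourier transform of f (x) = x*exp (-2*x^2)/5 sqrt (2)*I*sqrt (pi)*k*exp (-k^2/8)/40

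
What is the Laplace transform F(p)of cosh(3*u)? p/(p^2 - 9)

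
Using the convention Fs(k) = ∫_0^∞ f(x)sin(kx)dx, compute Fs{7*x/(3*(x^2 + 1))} 7*pi*exp(-k)/6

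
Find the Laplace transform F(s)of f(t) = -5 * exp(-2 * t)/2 -5/(2 * s + 4)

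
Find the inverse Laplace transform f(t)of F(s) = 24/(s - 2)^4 4*t^3*exp(2*t)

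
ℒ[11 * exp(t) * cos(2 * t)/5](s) 11 * (s - 1)/(5 * ((s - 1)^2+4))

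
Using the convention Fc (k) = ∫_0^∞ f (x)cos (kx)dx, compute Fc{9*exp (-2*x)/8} 9/ (4*(k^2 + 4))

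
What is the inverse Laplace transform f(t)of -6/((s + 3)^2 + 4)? -3*exp(-3*t)*sin(2*t)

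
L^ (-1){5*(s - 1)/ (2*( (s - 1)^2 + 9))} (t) 5*exp (t)*cos (3*t)/2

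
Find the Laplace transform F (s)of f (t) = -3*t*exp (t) -3/ (s - 1)^2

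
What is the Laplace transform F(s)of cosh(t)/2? s/(2*(s^2 - 1))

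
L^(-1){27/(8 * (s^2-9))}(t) 9 * sinh(3 * t)/8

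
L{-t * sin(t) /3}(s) -2 * s/(3 * (s^2 + 1) ^2) 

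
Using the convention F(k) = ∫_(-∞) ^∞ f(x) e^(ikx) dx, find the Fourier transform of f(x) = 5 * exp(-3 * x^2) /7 5 * sqrt(3) * sqrt(pi) * exp(-k^2/12) /21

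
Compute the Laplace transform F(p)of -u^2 -2/p^3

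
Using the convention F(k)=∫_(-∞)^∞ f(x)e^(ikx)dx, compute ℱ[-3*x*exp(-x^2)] -3*I*sqrt(pi)*k*exp(-k^2/4)/2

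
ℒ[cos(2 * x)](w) w/(w^2 + 4)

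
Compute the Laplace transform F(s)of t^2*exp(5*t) 2/(s - 5)^3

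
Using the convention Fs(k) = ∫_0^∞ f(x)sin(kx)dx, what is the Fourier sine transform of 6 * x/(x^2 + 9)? 3 * pi * exp(-3 * k)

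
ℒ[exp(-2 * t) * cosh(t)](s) (s + 2) /((s + 2) ^2 - 1) 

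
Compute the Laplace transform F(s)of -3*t -3/s^2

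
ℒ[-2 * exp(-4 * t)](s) -2/(s+4)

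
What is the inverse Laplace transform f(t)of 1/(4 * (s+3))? exp(-3 * t)/4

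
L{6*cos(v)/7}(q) 6*q/(7*(q^2 + 1))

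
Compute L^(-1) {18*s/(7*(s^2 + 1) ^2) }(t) 9*t*sin(t) /7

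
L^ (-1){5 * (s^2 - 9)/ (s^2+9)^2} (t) 5 * t * cos (3 * t)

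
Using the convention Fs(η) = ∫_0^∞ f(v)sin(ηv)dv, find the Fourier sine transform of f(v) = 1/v pi/2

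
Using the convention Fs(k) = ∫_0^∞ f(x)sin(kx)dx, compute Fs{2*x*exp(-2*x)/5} 8*k/(5*(k^2+4)^2)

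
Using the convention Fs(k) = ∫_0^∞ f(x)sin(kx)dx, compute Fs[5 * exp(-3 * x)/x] 5 * atan(k/3)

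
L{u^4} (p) 24/p^5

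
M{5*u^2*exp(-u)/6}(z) 5*gamma(z+2)/6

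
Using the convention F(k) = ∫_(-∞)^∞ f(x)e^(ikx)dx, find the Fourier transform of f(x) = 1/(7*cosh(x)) pi/(7*cosh(pi*k/2))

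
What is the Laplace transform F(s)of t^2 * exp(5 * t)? 2/(s - 5)^3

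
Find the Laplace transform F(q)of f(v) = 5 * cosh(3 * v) 5 * q/(q^2 - 9)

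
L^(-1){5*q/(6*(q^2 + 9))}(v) 5*cos(3*v)/6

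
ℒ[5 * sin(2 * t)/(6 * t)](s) 5 * atan(2/s)/6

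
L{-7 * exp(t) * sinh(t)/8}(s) -7/(8 * s * (s - 2))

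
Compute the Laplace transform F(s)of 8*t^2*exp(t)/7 16/(7*(s - 1)^3)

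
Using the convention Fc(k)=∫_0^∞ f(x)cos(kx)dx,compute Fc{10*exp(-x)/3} 10/(3*(k^2+1))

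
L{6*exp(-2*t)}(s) 6/(s + 2)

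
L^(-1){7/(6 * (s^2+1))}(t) 7 * sin(t)/6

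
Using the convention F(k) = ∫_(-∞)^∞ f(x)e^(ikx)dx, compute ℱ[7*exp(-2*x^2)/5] 7*sqrt(2)*sqrt(pi)*exp(-k^2/8)/10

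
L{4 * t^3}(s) 24/s^4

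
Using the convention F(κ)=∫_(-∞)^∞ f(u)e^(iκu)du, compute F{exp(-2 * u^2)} sqrt(2) * sqrt(pi) * exp(-κ^2/8)/2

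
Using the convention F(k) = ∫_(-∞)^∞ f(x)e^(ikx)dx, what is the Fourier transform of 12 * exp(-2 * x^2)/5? 6 * sqrt(2) * sqrt(pi) * exp(-k^2/8)/5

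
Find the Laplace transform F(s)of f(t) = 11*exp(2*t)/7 11/(7*(s - 2))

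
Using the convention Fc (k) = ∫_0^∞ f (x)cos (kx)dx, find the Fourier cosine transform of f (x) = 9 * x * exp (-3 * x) 9 * (9 - k^2)/ (k^2 + 9)^2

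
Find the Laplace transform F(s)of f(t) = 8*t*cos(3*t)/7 8*(s^2 - 9)/(7*(s^2 + 9)^2)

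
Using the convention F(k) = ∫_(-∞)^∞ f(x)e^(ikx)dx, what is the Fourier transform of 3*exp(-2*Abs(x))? 12/(k^2+4)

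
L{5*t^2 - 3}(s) 10/s^3 - 3/s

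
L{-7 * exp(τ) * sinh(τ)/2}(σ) -7/(2 * σ * (σ - 2))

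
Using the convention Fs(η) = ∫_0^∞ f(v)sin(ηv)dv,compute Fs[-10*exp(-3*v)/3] -10*η/(3*η^2 + 27)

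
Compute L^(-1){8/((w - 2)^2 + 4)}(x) 4*exp(2*x)*sin(2*x)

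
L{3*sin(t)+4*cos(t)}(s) 4*s/(s^2+1)+3/(s^2+1)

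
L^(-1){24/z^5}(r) r^4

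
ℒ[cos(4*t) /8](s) s/(8*(s^2 + 16) ) 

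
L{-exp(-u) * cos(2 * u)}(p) (-p - 1)/((p+1)^2+4)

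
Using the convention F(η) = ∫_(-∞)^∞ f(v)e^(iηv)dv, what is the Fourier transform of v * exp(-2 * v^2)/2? sqrt(2) * I * sqrt(pi) * η * exp(-η^2/8)/16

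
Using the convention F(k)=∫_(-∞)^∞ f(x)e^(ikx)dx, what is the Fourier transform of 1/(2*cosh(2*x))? pi/(4*cosh(pi*k/4))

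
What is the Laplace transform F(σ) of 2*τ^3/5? 12/(5*σ^4) 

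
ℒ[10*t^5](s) 1200/s^6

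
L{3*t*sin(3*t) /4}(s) 9*s/(2*(s^2 + 9) ^2) 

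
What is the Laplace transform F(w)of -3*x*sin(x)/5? -6*w/(5*(w^2 + 1)^2)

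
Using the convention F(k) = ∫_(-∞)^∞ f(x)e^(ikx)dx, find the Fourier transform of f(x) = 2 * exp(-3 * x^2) 2 * sqrt(3) * sqrt(pi) * exp(-k^2/12)/3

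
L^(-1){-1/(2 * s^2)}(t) -t/2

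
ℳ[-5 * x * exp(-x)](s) -5 * gamma(s+1)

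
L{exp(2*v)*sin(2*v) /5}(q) 2/(5*((q - 2) ^2 + 4) ) 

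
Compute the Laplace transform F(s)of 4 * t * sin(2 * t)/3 16 * s/(3 * (s^2 + 4)^2)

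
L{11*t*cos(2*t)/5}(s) 11*(s^2 - 4)/(5*(s^2+4)^2)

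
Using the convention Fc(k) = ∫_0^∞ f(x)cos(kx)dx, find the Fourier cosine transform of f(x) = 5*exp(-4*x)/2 10/(k^2 + 16)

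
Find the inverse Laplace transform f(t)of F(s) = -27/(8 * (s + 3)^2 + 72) -9 * exp(-3 * t) * sin(3 * t)/8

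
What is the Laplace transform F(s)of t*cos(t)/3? (s^2 - 1)/(3*(s^2+1)^2)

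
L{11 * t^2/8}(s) 11/(4 * s^3)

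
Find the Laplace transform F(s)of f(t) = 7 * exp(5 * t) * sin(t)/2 7/(2 * ((s - 5)^2 + 1))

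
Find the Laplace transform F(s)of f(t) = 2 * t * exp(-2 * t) 2/(s + 2)^2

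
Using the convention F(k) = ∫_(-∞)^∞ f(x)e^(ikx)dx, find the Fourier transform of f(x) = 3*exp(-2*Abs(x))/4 3/(k^2 + 4)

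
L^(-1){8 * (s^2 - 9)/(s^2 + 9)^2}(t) 8 * t * cos(3 * t)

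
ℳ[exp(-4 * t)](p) gamma(p)/4^p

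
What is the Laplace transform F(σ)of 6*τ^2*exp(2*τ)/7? 12/(7*(σ - 2)^3)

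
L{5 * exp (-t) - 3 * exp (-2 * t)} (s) 5/ (s+1) - 3/ (s+2)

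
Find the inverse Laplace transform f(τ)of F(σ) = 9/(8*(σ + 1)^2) 9*τ*exp(-τ)/8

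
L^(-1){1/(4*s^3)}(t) t^2/8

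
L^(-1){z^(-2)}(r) r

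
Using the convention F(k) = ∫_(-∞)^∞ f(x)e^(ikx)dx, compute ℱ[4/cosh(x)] 4*pi/cosh(pi*k/2)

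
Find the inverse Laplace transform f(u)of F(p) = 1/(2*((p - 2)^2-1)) exp(2*u)*sinh(u)/2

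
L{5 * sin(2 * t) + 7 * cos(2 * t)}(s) 7 * s/(s^2 + 4) + 10/(s^2 + 4)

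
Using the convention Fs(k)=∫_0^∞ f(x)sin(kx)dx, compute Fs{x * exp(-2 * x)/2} 2 * k/(k^2 + 4)^2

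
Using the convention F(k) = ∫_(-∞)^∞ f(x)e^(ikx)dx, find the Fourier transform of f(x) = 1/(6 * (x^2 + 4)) pi * exp(-2 * Abs(k))/12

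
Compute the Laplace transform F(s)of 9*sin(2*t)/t 9*atan(2/s)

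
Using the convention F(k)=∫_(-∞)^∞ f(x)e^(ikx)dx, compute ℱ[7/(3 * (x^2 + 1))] 7 * pi * exp(-Abs(k))/3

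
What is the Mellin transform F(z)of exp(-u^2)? gamma(z/2)/2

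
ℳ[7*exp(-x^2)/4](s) 7*gamma(s/2)/8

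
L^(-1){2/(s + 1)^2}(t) 2 * t * exp(-t)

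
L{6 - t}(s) 6/s - 1/s^2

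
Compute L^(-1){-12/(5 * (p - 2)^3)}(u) -6 * u^2 * exp(2 * u)/5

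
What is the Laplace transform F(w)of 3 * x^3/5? 18/(5 * w^4)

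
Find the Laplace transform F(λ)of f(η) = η λ^(-2)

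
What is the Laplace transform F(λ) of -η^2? -2/λ^3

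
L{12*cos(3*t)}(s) 12*s/(s^2 + 9)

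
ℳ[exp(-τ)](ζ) gamma(ζ)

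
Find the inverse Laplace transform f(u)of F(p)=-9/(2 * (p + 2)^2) -9 * u * exp(-2 * u)/2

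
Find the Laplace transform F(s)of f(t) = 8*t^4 192/s^5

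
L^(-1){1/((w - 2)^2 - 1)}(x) exp(2 * x) * sinh(x)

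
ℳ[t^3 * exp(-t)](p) gamma(p + 3)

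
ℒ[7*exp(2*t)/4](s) 7/(4*(s - 2))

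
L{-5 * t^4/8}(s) -15/s^5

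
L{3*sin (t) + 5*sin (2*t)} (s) 10/ (s^2 + 4) + 3/ (s^2 + 1)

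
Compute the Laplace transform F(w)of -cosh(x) -w/(w^2 - 1)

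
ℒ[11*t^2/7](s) 22/(7*s^3) 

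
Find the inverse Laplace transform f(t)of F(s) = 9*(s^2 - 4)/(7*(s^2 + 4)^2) 9*t*cos(2*t)/7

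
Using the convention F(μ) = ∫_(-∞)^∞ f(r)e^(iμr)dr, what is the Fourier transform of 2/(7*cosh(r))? 2*pi/(7*cosh(pi*μ/2))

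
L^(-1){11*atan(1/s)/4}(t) 11*sin(t)/(4*t)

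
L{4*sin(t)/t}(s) 4*atan(1/s)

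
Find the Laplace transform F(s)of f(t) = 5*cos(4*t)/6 5*s/(6*(s^2 + 16))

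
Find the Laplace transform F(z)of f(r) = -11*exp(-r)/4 -11/(4*z + 4)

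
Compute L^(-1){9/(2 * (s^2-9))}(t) 3 * sinh(3 * t)/2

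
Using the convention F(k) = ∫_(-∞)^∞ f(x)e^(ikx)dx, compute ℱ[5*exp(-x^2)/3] 5*sqrt(pi)*exp(-k^2/4)/3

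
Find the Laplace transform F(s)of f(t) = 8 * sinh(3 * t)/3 8/(s^2 - 9)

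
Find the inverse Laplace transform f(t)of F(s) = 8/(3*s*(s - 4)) 4*exp(2*t)*sinh(2*t)/3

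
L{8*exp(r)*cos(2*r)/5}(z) 8*(z - 1)/(5*((z - 1)^2+4))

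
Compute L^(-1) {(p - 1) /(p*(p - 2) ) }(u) exp(u)*cosh(u) 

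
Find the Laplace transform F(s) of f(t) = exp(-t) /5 1/(5*(s + 1) ) 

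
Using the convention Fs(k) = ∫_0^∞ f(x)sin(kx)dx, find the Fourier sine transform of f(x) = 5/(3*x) 5*pi/6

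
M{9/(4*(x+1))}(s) 9*pi*csc(pi*s)/4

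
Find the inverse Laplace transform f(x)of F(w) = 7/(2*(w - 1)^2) 7*x*exp(x)/2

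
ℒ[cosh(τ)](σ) σ/(σ^2 - 1)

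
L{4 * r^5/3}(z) 160/z^6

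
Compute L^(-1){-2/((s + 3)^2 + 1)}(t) -2 * exp(-3 * t) * sin(t)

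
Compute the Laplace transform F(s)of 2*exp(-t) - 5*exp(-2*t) 2/(s + 1) - 5/(s + 2)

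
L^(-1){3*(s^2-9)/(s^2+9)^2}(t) 3*t*cos(3*t)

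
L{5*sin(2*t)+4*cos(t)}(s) 4*s/(s^2+1)+10/(s^2+4)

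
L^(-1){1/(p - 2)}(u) exp(2*u)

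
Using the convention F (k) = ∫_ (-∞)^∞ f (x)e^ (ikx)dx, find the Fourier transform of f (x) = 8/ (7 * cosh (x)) 8 * pi/ (7 * cosh (pi * k/2))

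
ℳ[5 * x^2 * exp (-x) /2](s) 5 * gamma (s + 2) /2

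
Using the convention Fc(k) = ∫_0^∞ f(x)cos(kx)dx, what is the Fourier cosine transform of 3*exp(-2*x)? 6/(k^2 + 4)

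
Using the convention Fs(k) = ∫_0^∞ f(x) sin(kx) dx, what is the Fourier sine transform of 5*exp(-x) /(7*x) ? 5*atan(k) /7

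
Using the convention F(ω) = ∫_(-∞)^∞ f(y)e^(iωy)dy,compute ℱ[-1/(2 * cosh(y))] -pi/(2 * cosh(pi * ω/2))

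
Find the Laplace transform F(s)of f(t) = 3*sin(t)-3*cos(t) 3/(s^2 + 1)-3*s/(s^2 + 1)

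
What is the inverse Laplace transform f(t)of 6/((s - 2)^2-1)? 6*exp(2*t)*sinh(t)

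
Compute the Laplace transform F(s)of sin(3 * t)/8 3/(8 * (s^2 + 9))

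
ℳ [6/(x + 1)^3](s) 3*pi*(s - 2)*(s - 1)/sin(pi*s)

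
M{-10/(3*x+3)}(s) -10*pi*csc(pi*s)/3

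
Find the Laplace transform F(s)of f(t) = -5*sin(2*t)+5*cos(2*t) 5*s/(s^2+4) - 10/(s^2+4)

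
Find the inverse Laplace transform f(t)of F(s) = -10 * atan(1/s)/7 -10 * sin(t)/(7 * t)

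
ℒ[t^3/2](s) 3/s^4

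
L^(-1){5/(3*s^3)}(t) 5*t^2/6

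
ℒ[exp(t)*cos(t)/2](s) (s - 1)/(2*((s - 1)^2 + 1))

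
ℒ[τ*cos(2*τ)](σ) (σ^2 - 4)/(σ^2 + 4)^2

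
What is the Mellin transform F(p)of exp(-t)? gamma(p)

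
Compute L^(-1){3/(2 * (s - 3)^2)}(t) 3 * t * exp(3 * t)/2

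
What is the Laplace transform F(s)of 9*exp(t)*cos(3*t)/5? 9*(s - 1)/(5*((s - 1)^2 + 9))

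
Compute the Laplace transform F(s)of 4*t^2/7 8/(7*s^3)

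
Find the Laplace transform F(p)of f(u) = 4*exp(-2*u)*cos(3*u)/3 4*(p + 2)/(3*((p + 2)^2 + 9))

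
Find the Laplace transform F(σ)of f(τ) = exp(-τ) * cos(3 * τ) (σ + 1)/((σ + 1)^2 + 9)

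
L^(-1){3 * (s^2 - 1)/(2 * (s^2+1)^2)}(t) 3 * t * cos(t)/2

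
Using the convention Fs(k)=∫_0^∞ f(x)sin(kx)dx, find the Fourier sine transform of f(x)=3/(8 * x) 3 * pi/16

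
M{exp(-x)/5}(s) gamma(s)/5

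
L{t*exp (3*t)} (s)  (s - 3)^ (-2)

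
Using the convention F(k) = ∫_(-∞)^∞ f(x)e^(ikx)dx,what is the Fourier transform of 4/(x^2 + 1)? 4 * pi * exp(-Abs(k))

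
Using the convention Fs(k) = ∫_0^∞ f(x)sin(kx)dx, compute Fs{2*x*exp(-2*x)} 8*k/(k^2 + 4)^2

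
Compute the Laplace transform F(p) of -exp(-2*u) -1/(p + 2) 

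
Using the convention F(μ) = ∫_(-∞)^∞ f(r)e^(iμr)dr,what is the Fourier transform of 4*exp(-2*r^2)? 2*sqrt(2)*sqrt(pi)*exp(-μ^2/8)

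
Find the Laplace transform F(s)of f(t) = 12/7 12/(7*s)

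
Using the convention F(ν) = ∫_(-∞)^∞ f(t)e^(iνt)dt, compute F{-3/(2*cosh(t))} -3*pi/(2*cosh(pi*ν/2))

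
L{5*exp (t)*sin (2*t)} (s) 10/ ( (s - 1)^2 + 4)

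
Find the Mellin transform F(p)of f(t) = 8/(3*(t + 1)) 8*pi*csc(pi*p)/3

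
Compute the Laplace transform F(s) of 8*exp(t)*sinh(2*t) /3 16/(3*((s - 1) ^2 - 4) ) 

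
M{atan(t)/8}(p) -pi * sec(pi * p/2)/(16 * p)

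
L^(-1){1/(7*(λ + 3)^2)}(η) η*exp(-3*η)/7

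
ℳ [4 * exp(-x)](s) 4 * gamma(s)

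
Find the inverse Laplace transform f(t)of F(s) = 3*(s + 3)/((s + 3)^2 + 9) 3*exp(-3*t)*cos(3*t)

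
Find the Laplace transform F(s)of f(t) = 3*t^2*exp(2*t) 6/(s - 2)^3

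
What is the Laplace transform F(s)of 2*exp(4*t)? 2/(s - 4)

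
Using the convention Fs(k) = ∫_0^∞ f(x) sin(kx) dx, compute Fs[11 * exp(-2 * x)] 11 * k/(k^2 + 4) 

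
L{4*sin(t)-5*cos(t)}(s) 4/(s^2 + 1)-5*s/(s^2 + 1)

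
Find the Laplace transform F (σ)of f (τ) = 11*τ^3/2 33/σ^4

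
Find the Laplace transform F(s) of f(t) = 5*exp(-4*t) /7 5/(7*(s + 4) ) 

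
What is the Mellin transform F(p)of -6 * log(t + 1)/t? 6 * pi * csc(pi * p)/(p - 1)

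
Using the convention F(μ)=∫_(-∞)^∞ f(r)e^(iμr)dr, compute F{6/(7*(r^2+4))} 3*pi*exp(-2*Abs(μ))/7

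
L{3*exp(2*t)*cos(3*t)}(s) 3*(s - 2)/((s - 2)^2 + 9)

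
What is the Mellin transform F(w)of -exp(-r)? -gamma(w)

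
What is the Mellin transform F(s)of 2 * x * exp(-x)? 2 * gamma(s + 1)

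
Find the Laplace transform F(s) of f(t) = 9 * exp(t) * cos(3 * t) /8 9 * (s - 1) /(8 * ((s - 1) ^2 + 9) ) 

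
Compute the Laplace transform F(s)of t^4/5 24/(5*s^5)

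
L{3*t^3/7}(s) 18/(7*s^4)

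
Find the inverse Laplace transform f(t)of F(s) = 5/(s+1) 5*exp(-t)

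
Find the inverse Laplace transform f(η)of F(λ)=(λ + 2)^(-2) η * exp(-2 * η)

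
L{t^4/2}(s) 12/s^5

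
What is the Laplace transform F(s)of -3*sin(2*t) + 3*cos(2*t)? 3*s/(s^2 + 4) - 6/(s^2 + 4)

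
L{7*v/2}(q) 7/(2*q^2)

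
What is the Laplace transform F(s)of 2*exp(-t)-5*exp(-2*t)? 2/(s+1)-5/(s+2)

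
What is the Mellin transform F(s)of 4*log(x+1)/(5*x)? -4*pi*csc(pi*s)/(5*s - 5)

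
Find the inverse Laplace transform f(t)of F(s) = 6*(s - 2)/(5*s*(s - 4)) 6*exp(2*t)*cosh(2*t)/5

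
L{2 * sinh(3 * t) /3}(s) 2/(s^2 - 9) 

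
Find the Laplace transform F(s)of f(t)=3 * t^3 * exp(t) 18/(s - 1)^4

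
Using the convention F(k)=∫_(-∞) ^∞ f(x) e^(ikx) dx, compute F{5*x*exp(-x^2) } 5*I*sqrt(pi)*k*exp(-k^2/4) /2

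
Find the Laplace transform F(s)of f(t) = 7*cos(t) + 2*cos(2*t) 7*s/(s^2 + 1) + 2*s/(s^2 + 4)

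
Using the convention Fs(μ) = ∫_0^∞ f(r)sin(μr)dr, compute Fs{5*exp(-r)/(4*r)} 5*atan(μ)/4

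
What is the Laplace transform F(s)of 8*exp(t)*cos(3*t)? 8*(s - 1)/((s - 1)^2 + 9)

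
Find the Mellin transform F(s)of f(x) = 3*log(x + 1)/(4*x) -3*pi*csc(pi*s)/(4*s - 4)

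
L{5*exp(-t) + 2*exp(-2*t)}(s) 2/(s + 2) + 5/(s + 1)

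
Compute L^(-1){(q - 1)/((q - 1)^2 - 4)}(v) exp(v) * cosh(2 * v)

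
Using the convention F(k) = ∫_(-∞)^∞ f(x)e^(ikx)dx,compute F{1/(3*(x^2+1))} pi*exp(-Abs(k))/3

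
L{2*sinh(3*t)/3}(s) 2/(s^2-9)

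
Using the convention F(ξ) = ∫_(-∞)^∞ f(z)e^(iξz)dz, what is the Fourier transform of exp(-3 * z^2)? sqrt(3) * sqrt(pi) * exp(-ξ^2/12)/3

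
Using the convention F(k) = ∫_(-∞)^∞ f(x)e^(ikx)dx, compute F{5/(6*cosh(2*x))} 5*pi/(12*cosh(pi*k/4))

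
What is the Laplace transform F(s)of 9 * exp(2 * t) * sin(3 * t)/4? 27/(4 * ((s - 2)^2 + 9))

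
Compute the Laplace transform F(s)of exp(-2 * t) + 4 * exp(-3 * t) 4/(s + 3) + 1/(s + 2)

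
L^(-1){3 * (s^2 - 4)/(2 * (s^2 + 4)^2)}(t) 3 * t * cos(2 * t)/2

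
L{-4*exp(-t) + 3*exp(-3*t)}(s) 3/(s + 3) - 4/(s + 1)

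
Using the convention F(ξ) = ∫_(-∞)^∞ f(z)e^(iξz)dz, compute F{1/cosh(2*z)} pi/(2*cosh(pi*ξ/4))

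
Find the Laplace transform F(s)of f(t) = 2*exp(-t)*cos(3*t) 2*(s + 1)/((s + 1)^2 + 9)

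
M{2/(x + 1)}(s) 2 * pi * csc(pi * s)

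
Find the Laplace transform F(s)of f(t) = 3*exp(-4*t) 3/(s + 4)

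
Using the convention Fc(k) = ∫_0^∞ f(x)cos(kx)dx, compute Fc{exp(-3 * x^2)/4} sqrt(3) * sqrt(pi) * exp(-k^2/12)/24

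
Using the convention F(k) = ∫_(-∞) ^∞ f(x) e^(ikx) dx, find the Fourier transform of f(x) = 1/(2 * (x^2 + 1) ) pi * exp(-Abs(k) ) /2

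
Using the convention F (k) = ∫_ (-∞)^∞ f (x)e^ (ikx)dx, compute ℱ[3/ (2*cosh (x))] 3*pi/ (2*cosh (pi*k/2))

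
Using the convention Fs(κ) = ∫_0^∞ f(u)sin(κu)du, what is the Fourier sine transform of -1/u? -pi/2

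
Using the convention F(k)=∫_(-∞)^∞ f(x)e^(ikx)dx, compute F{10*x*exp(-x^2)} 5*I*sqrt(pi)*k*exp(-k^2/4)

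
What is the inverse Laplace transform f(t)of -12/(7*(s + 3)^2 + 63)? -4*exp(-3*t)*sin(3*t)/7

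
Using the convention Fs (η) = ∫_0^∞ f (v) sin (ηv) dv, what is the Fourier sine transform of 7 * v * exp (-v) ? 14 * η/ (η^2 + 1) ^2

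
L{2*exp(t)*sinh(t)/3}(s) 2/(3*s*(s - 2))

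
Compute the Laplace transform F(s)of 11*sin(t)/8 11/(8*(s^2 + 1))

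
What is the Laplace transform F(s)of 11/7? 11/(7*s)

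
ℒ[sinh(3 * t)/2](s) 3/(2 * (s^2 - 9))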